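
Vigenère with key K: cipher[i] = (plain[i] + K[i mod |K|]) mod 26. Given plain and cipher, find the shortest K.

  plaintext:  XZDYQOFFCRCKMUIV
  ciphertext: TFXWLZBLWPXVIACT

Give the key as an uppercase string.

  i= 0: T-X = 22 → W
  i= 1: F-Z =  6 → G
  i= 2: X-D = 20 → U
  i= 3: W-Y = 24 → Y
  i= 4: L-Q = 21 → V
  i= 5: Z-O = 11 → L
  i= 6: B-F = 22 → W
  i= 7: L-F =  6 → G
  i= 8: W-C = 20 → U
  i= 9: P-R = 24 → Y
  i=10: X-C = 21 → V
  i=11: V-K = 11 → L
  i=12: I-M = 22 → W
  i=13: A-U =  6 → G
  i=14: C-I = 20 → U
  i=15: T-V = 24 → Y
  shifts repeat with period 6: WGUYVL

WGUYVL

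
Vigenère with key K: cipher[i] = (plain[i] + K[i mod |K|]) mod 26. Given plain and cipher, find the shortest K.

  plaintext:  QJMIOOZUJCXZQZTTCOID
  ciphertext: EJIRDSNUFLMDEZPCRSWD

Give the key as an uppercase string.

  i= 0: E-Q = 14 → O
  i= 1: J-J =  0 → A
  i= 2: I-M = 22 → W
  i= 3: R-I =  9 → J
  i= 4: D-O = 15 → P
  i= 5: S-O =  4 → E
  i= 6: N-Z = 14 → O
  i= 7: U-U =  0 → A
  i= 8: F-J = 22 → W
  i= 9: L-C =  9 → J
  i=10: M-X = 15 → P
  i=11: D-Z =  4 → E
  i=12: E-Q = 14 → O
  i=13: Z-Z =  0 → A
  i=14: P-T = 22 → W
  i=15: C-T =  9 → J
  i=16: R-C = 15 → P
  i=17: S-O =  4 → E
  i=18: W-I = 14 → O
  i=19: D-D =  0 → A
  shifts repeat with period 6: OAWJPE

OAWJPE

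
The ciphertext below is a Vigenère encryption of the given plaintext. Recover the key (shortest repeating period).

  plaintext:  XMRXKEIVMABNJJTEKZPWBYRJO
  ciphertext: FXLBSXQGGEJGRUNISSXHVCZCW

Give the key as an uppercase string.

ILUEIT

  i= 0: F-X =  8 → I
  i= 1: X-M = 11 → L
  i= 2: L-R = 20 → U
  i= 3: B-X =  4 → E
  i= 4: S-K =  8 → I
  i= 5: X-E = 19 → T
  i= 6: Q-I =  8 → I
  i= 7: G-V = 11 → L
  i= 8: G-M = 20 → U
  i= 9: E-A =  4 → E
  i=10: J-B =  8 → I
  i=11: G-N = 19 → T
  i=12: R-J =  8 → I
  i=13: U-J = 11 → L
  i=14: N-T = 20 → U
  i=15: I-E =  4 → E
  i=16: S-K =  8 → I
  i=17: S-Z = 19 → T
  i=18: X-P =  8 → I
  i=19: H-W = 11 → L
  i=20: V-B = 20 → U
  i=21: C-Y =  4 → E
  i=22: Z-R =  8 → I
  i=23: C-J = 19 → T
  i=24: W-O =  8 → I
  shifts repeat with period 6: ILUEIT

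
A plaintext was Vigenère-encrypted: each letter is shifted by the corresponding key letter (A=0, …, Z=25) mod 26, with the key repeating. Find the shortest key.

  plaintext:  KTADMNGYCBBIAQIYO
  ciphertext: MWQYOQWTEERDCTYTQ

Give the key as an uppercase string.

CDQV

  i= 0: M-K =  2 → C
  i= 1: W-T =  3 → D
  i= 2: Q-A = 16 → Q
  i= 3: Y-D = 21 → V
  i= 4: O-M =  2 → C
  i= 5: Q-N =  3 → D
  i= 6: W-G = 16 → Q
  i= 7: T-Y = 21 → V
  i= 8: E-C =  2 → C
  i= 9: E-B =  3 → D
  i=10: R-B = 16 → Q
  i=11: D-I = 21 → V
  i=12: C-A =  2 → C
  i=13: T-Q =  3 → D
  i=14: Y-I = 16 → Q
  i=15: T-Y = 21 → V
  i=16: Q-O =  2 → C
  shifts repeat with period 4: CDQV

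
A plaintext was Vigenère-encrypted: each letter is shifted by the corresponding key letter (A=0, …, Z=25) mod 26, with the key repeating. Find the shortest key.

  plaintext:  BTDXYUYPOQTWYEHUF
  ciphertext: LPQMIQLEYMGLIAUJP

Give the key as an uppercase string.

KWNP

  i= 0: L-B = 10 → K
  i= 1: P-T = 22 → W
  i= 2: Q-D = 13 → N
  i= 3: M-X = 15 → P
  i= 4: I-Y = 10 → K
  i= 5: Q-U = 22 → W
  i= 6: L-Y = 13 → N
  i= 7: E-P = 15 → P
  i= 8: Y-O = 10 → K
  i= 9: M-Q = 22 → W
  i=10: G-T = 13 → N
  i=11: L-W = 15 → P
  i=12: I-Y = 10 → K
  i=13: A-E = 22 → W
  i=14: U-H = 13 → N
  i=15: J-U = 15 → P
  i=16: P-F = 10 → K
  shifts repeat with period 4: KWNP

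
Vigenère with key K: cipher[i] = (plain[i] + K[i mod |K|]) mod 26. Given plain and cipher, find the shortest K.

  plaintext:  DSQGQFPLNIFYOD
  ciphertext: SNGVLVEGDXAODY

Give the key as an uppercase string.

  i= 0: S-D = 15 → P
  i= 1: N-S = 21 → V
  i= 2: G-Q = 16 → Q
  i= 3: V-G = 15 → P
  i= 4: L-Q = 21 → V
  i= 5: V-F = 16 → Q
  i= 6: E-P = 15 → P
  i= 7: G-L = 21 → V
  i= 8: D-N = 16 → Q
  i= 9: X-I = 15 → P
  i=10: A-F = 21 → V
  i=11: O-Y = 16 → Q
  i=12: D-O = 15 → P
  i=13: Y-D = 21 → V
  shifts repeat with period 3: PVQ

PVQ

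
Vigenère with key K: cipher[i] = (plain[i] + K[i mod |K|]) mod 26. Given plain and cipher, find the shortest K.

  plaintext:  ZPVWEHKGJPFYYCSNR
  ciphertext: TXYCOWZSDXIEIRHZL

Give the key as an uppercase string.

  i= 0: T-Z = 20 → U
  i= 1: X-P =  8 → I
  i= 2: Y-V =  3 → D
  i= 3: C-W =  6 → G
  i= 4: O-E = 10 → K
  i= 5: W-H = 15 → P
  i= 6: Z-K = 15 → P
  i= 7: S-G = 12 → M
  i= 8: D-J = 20 → U
  i= 9: X-P =  8 → I
  i=10: I-F =  3 → D
  i=11: E-Y =  6 → G
  i=12: I-Y = 10 → K
  i=13: R-C = 15 → P
  i=14: H-S = 15 → P
  i=15: Z-N = 12 → M
  i=16: L-R = 20 → U
  shifts repeat with period 8: UIDGKPPM

UIDGKPPM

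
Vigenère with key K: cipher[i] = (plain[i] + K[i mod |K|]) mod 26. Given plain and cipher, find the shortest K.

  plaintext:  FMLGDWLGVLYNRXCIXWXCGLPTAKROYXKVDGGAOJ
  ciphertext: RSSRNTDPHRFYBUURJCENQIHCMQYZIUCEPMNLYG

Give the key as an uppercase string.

MGHLKXSJ

  i= 0: R-F = 12 → M
  i= 1: S-M =  6 → G
  i= 2: S-L =  7 → H
  i= 3: R-G = 11 → L
  i= 4: N-D = 10 → K
  i= 5: T-W = 23 → X
  i= 6: D-L = 18 → S
  i= 7: P-G =  9 → J
  i= 8: H-V = 12 → M
  i= 9: R-L =  6 → G
  i=10: F-Y =  7 → H
  i=11: Y-N = 11 → L
  i=12: B-R = 10 → K
  i=13: U-X = 23 → X
  i=14: U-C = 18 → S
  i=15: R-I =  9 → J
  i=16: J-X = 12 → M
  i=17: C-W =  6 → G
  i=18: E-X =  7 → H
  i=19: N-C = 11 → L
  i=20: Q-G = 10 → K
  i=21: I-L = 23 → X
  i=22: H-P = 18 → S
  i=23: C-T =  9 → J
  i=24: M-A = 12 → M
  i=25: Q-K =  6 → G
  i=26: Y-R =  7 → H
  i=27: Z-O = 11 → L
  i=28: I-Y = 10 → K
  i=29: U-X = 23 → X
  i=30: C-K = 18 → S
  i=31: E-V =  9 → J
  i=32: P-D = 12 → M
  i=33: M-G =  6 → G
  i=34: N-G =  7 → H
  i=35: L-A = 11 → L
  i=36: Y-O = 10 → K
  i=37: G-J = 23 → X
  shifts repeat with period 8: MGHLKXSJ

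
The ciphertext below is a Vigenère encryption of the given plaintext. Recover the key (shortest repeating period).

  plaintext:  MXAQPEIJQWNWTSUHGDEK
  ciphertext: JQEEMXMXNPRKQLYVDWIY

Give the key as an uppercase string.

  i= 0: J-M = 23 → X
  i= 1: Q-X = 19 → T
  i= 2: E-A =  4 → E
  i= 3: E-Q = 14 → O
  i= 4: M-P = 23 → X
  i= 5: X-E = 19 → T
  i= 6: M-I =  4 → E
  i= 7: X-J = 14 → O
  i= 8: N-Q = 23 → X
  i= 9: P-W = 19 → T
  i=10: R-N =  4 → E
  i=11: K-W = 14 → O
  i=12: Q-T = 23 → X
  i=13: L-S = 19 → T
  i=14: Y-U =  4 → E
  i=15: V-H = 14 → O
  i=16: D-G = 23 → X
  i=17: W-D = 19 → T
  i=18: I-E =  4 → E
  i=19: Y-K = 14 → O
  shifts repeat with period 4: XTEO

XTEO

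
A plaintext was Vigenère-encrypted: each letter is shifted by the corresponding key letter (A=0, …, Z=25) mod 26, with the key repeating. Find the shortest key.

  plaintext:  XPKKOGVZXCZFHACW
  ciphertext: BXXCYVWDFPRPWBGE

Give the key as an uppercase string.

  i= 0: B-X =  4 → E
  i= 1: X-P =  8 → I
  i= 2: X-K = 13 → N
  i= 3: C-K = 18 → S
  i= 4: Y-O = 10 → K
  i= 5: V-G = 15 → P
  i= 6: W-V =  1 → B
  i= 7: D-Z =  4 → E
  i= 8: F-X =  8 → I
  i= 9: P-C = 13 → N
  i=10: R-Z = 18 → S
  i=11: P-F = 10 → K
  i=12: W-H = 15 → P
  i=13: B-A =  1 → B
  i=14: G-C =  4 → E
  i=15: E-W =  8 → I
  shifts repeat with period 7: EINSKPB

EINSKPB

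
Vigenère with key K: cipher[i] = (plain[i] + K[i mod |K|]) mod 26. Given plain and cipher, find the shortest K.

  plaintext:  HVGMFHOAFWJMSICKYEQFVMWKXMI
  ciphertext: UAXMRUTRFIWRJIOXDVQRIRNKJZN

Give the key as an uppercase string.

  i= 0: U-H = 13 → N
  i= 1: A-V =  5 → F
  i= 2: X-G = 17 → R
  i= 3: M-M =  0 → A
  i= 4: R-F = 12 → M
  i= 5: U-H = 13 → N
  i= 6: T-O =  5 → F
  i= 7: R-A = 17 → R
  i= 8: F-F =  0 → A
  i= 9: I-W = 12 → M
  i=10: W-J = 13 → N
  i=11: R-M =  5 → F
  i=12: J-S = 17 → R
  i=13: I-I =  0 → A
  i=14: O-C = 12 → M
  i=15: X-K = 13 → N
  i=16: D-Y =  5 → F
  i=17: V-E = 17 → R
  i=18: Q-Q =  0 → A
  i=19: R-F = 12 → M
  i=20: I-V = 13 → N
  i=21: R-M =  5 → F
  i=22: N-W = 17 → R
  i=23: K-K =  0 → A
  i=24: J-X = 12 → M
  i=25: Z-M = 13 → N
  i=26: N-I =  5 → F
  shifts repeat with period 5: NFRAM

NFRAM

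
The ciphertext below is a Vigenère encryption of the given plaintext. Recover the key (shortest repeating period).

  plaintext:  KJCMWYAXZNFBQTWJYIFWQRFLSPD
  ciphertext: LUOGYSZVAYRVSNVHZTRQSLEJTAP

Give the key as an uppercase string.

BLMUCUZY

  i= 0: L-K =  1 → B
  i= 1: U-J = 11 → L
  i= 2: O-C = 12 → M
  i= 3: G-M = 20 → U
  i= 4: Y-W =  2 → C
  i= 5: S-Y = 20 → U
  i= 6: Z-A = 25 → Z
  i= 7: V-X = 24 → Y
  i= 8: A-Z =  1 → B
  i= 9: Y-N = 11 → L
  i=10: R-F = 12 → M
  i=11: V-B = 20 → U
  i=12: S-Q =  2 → C
  i=13: N-T = 20 → U
  i=14: V-W = 25 → Z
  i=15: H-J = 24 → Y
  i=16: Z-Y =  1 → B
  i=17: T-I = 11 → L
  i=18: R-F = 12 → M
  i=19: Q-W = 20 → U
  i=20: S-Q =  2 → C
  i=21: L-R = 20 → U
  i=22: E-F = 25 → Z
  i=23: J-L = 24 → Y
  i=24: T-S =  1 → B
  i=25: A-P = 11 → L
  i=26: P-D = 12 → M
  shifts repeat with period 8: BLMUCUZY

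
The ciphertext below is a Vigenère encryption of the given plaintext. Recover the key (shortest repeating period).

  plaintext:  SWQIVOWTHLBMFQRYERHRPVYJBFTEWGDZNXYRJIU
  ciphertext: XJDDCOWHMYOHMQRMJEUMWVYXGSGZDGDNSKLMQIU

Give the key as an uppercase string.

FNNVHAAO

  i= 0: X-S =  5 → F
  i= 1: J-W = 13 → N
  i= 2: D-Q = 13 → N
  i= 3: D-I = 21 → V
  i= 4: C-V =  7 → H
  i= 5: O-O =  0 → A
  i= 6: W-W =  0 → A
  i= 7: H-T = 14 → O
  i= 8: M-H =  5 → F
  i= 9: Y-L = 13 → N
  i=10: O-B = 13 → N
  i=11: H-M = 21 → V
  i=12: M-F =  7 → H
  i=13: Q-Q =  0 → A
  i=14: R-R =  0 → A
  i=15: M-Y = 14 → O
  i=16: J-E =  5 → F
  i=17: E-R = 13 → N
  i=18: U-H = 13 → N
  i=19: M-R = 21 → V
  i=20: W-P =  7 → H
  i=21: V-V =  0 → A
  i=22: Y-Y =  0 → A
  i=23: X-J = 14 → O
  i=24: G-B =  5 → F
  i=25: S-F = 13 → N
  i=26: G-T = 13 → N
  i=27: Z-E = 21 → V
  i=28: D-W =  7 → H
  i=29: G-G =  0 → A
  i=30: D-D =  0 → A
  i=31: N-Z = 14 → O
  i=32: S-N =  5 → F
  i=33: K-X = 13 → N
  i=34: L-Y = 13 → N
  i=35: M-R = 21 → V
  i=36: Q-J =  7 → H
  i=37: I-I =  0 → A
  i=38: U-U =  0 → A
  shifts repeat with period 8: FNNVHAAO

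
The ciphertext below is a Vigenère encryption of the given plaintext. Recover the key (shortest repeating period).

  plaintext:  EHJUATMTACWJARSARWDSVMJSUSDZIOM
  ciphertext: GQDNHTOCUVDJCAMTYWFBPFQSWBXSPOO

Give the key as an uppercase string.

CJUTHA

  i= 0: G-E =  2 → C
  i= 1: Q-H =  9 → J
  i= 2: D-J = 20 → U
  i= 3: N-U = 19 → T
  i= 4: H-A =  7 → H
  i= 5: T-T =  0 → A
  i= 6: O-M =  2 → C
  i= 7: C-T =  9 → J
  i= 8: U-A = 20 → U
  i= 9: V-C = 19 → T
  i=10: D-W =  7 → H
  i=11: J-J =  0 → A
  i=12: C-A =  2 → C
  i=13: A-R =  9 → J
  i=14: M-S = 20 → U
  i=15: T-A = 19 → T
  i=16: Y-R =  7 → H
  i=17: W-W =  0 → A
  i=18: F-D =  2 → C
  i=19: B-S =  9 → J
  i=20: P-V = 20 → U
  i=21: F-M = 19 → T
  i=22: Q-J =  7 → H
  i=23: S-S =  0 → A
  i=24: W-U =  2 → C
  i=25: B-S =  9 → J
  i=26: X-D = 20 → U
  i=27: S-Z = 19 → T
  i=28: P-I =  7 → H
  i=29: O-O =  0 → A
  i=30: O-M =  2 → C
  shifts repeat with period 6: CJUTHA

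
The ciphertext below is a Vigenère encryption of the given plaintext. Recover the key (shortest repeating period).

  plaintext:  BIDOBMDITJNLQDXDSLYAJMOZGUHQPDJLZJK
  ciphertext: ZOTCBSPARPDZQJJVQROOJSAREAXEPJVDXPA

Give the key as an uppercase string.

YGQOAGMS

  i= 0: Z-B = 24 → Y
  i= 1: O-I =  6 → G
  i= 2: T-D = 16 → Q
  i= 3: C-O = 14 → O
  i= 4: B-B =  0 → A
  i= 5: S-M =  6 → G
  i= 6: P-D = 12 → M
  i= 7: A-I = 18 → S
  i= 8: R-T = 24 → Y
  i= 9: P-J =  6 → G
  i=10: D-N = 16 → Q
  i=11: Z-L = 14 → O
  i=12: Q-Q =  0 → A
  i=13: J-D =  6 → G
  i=14: J-X = 12 → M
  i=15: V-D = 18 → S
  i=16: Q-S = 24 → Y
  i=17: R-L =  6 → G
  i=18: O-Y = 16 → Q
  i=19: O-A = 14 → O
  i=20: J-J =  0 → A
  i=21: S-M =  6 → G
  i=22: A-O = 12 → M
  i=23: R-Z = 18 → S
  i=24: E-G = 24 → Y
  i=25: A-U =  6 → G
  i=26: X-H = 16 → Q
  i=27: E-Q = 14 → O
  i=28: P-P =  0 → A
  i=29: J-D =  6 → G
  i=30: V-J = 12 → M
  i=31: D-L = 18 → S
  i=32: X-Z = 24 → Y
  i=33: P-J =  6 → G
  i=34: A-K = 16 → Q
  shifts repeat with period 8: YGQOAGMS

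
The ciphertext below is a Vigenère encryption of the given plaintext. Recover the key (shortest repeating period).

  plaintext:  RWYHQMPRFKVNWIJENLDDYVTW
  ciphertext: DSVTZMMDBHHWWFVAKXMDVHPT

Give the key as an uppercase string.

MWXMJAX

  i= 0: D-R = 12 → M
  i= 1: S-W = 22 → W
  i= 2: V-Y = 23 → X
  i= 3: T-H = 12 → M
  i= 4: Z-Q =  9 → J
  i= 5: M-M =  0 → A
  i= 6: M-P = 23 → X
  i= 7: D-R = 12 → M
  i= 8: B-F = 22 → W
  i= 9: H-K = 23 → X
  i=10: H-V = 12 → M
  i=11: W-N =  9 → J
  i=12: W-W =  0 → A
  i=13: F-I = 23 → X
  i=14: V-J = 12 → M
  i=15: A-E = 22 → W
  i=16: K-N = 23 → X
  i=17: X-L = 12 → M
  i=18: M-D =  9 → J
  i=19: D-D =  0 → A
  i=20: V-Y = 23 → X
  i=21: H-V = 12 → M
  i=22: P-T = 22 → W
  i=23: T-W = 23 → X
  shifts repeat with period 7: MWXMJAX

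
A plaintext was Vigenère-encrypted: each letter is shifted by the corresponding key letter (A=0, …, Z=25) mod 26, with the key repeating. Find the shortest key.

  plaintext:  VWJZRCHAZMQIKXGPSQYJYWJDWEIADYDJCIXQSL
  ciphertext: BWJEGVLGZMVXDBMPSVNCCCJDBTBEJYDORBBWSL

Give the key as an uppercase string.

GAAFPTE

  i= 0: B-V =  6 → G
  i= 1: W-W =  0 → A
  i= 2: J-J =  0 → A
  i= 3: E-Z =  5 → F
  i= 4: G-R = 15 → P
  i= 5: V-C = 19 → T
  i= 6: L-H =  4 → E
  i= 7: G-A =  6 → G
  i= 8: Z-Z =  0 → A
  i= 9: M-M =  0 → A
  i=10: V-Q =  5 → F
  i=11: X-I = 15 → P
  i=12: D-K = 19 → T
  i=13: B-X =  4 → E
  i=14: M-G =  6 → G
  i=15: P-P =  0 → A
  i=16: S-S =  0 → A
  i=17: V-Q =  5 → F
  i=18: N-Y = 15 → P
  i=19: C-J = 19 → T
  i=20: C-Y =  4 → E
  i=21: C-W =  6 → G
  i=22: J-J =  0 → A
  i=23: D-D =  0 → A
  i=24: B-W =  5 → F
  i=25: T-E = 15 → P
  i=26: B-I = 19 → T
  i=27: E-A =  4 → E
  i=28: J-D =  6 → G
  i=29: Y-Y =  0 → A
  i=30: D-D =  0 → A
  i=31: O-J =  5 → F
  i=32: R-C = 15 → P
  i=33: B-I = 19 → T
  i=34: B-X =  4 → E
  i=35: W-Q =  6 → G
  i=36: S-S =  0 → A
  i=37: L-L =  0 → A
  shifts repeat with period 7: GAAFPTE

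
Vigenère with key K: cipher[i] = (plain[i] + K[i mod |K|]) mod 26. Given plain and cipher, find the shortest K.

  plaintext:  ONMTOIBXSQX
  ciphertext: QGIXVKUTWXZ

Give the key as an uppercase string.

  i= 0: Q-O =  2 → C
  i= 1: G-N = 19 → T
  i= 2: I-M = 22 → W
  i= 3: X-T =  4 → E
  i= 4: V-O =  7 → H
  i= 5: K-I =  2 → C
  i= 6: U-B = 19 → T
  i= 7: T-X = 22 → W
  i= 8: W-S =  4 → E
  i= 9: X-Q =  7 → H
  i=10: Z-X =  2 → C
  shifts repeat with period 5: CTWEH

CTWEH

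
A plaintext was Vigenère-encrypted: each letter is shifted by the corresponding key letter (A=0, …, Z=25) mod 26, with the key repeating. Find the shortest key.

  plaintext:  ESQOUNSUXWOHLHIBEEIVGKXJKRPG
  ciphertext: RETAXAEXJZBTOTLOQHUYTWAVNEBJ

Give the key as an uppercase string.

  i= 0: R-E = 13 → N
  i= 1: E-S = 12 → M
  i= 2: T-Q =  3 → D
  i= 3: A-O = 12 → M
  i= 4: X-U =  3 → D
  i= 5: A-N = 13 → N
  i= 6: E-S = 12 → M
  i= 7: X-U =  3 → D
  i= 8: J-X = 12 → M
  i= 9: Z-W =  3 → D
  i=10: B-O = 13 → N
  i=11: T-H = 12 → M
  i=12: O-L =  3 → D
  i=13: T-H = 12 → M
  i=14: L-I =  3 → D
  i=15: O-B = 13 → N
  i=16: Q-E = 12 → M
  i=17: H-E =  3 → D
  i=18: U-I = 12 → M
  i=19: Y-V =  3 → D
  i=20: T-G = 13 → N
  i=21: W-K = 12 → M
  i=22: A-X =  3 → D
  i=23: V-J = 12 → M
  i=24: N-K =  3 → D
  i=25: E-R = 13 → N
  i=26: B-P = 12 → M
  i=27: J-G =  3 → D
  shifts repeat with period 5: NMDMD

NMDMD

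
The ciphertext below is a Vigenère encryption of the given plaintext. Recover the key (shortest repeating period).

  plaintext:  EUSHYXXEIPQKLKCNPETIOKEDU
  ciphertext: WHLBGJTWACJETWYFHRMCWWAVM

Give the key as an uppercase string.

  i= 0: W-E = 18 → S
  i= 1: H-U = 13 → N
  i= 2: L-S = 19 → T
  i= 3: B-H = 20 → U
  i= 4: G-Y =  8 → I
  i= 5: J-X = 12 → M
  i= 6: T-X = 22 → W
  i= 7: W-E = 18 → S
  i= 8: A-I = 18 → S
  i= 9: C-P = 13 → N
  i=10: J-Q = 19 → T
  i=11: E-K = 20 → U
  i=12: T-L =  8 → I
  i=13: W-K = 12 → M
  i=14: Y-C = 22 → W
  i=15: F-N = 18 → S
  i=16: H-P = 18 → S
  i=17: R-E = 13 → N
  i=18: M-T = 19 → T
  i=19: C-I = 20 → U
  i=20: W-O =  8 → I
  i=21: W-K = 12 → M
  i=22: A-E = 22 → W
  i=23: V-D = 18 → S
  i=24: M-U = 18 → S
  shifts repeat with period 8: SNTUIMWS

SNTUIMWS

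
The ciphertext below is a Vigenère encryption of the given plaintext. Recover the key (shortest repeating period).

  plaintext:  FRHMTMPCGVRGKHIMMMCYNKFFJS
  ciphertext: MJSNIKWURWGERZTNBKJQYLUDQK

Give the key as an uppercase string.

HSLBPY

  i= 0: M-F =  7 → H
  i= 1: J-R = 18 → S
  i= 2: S-H = 11 → L
  i= 3: N-M =  1 → B
  i= 4: I-T = 15 → P
  i= 5: K-M = 24 → Y
  i= 6: W-P =  7 → H
  i= 7: U-C = 18 → S
  i= 8: R-G = 11 → L
  i= 9: W-V =  1 → B
  i=10: G-R = 15 → P
  i=11: E-G = 24 → Y
  i=12: R-K =  7 → H
  i=13: Z-H = 18 → S
  i=14: T-I = 11 → L
  i=15: N-M =  1 → B
  i=16: B-M = 15 → P
  i=17: K-M = 24 → Y
  i=18: J-C =  7 → H
  i=19: Q-Y = 18 → S
  i=20: Y-N = 11 → L
  i=21: L-K =  1 → B
  i=22: U-F = 15 → P
  i=23: D-F = 24 → Y
  i=24: Q-J =  7 → H
  i=25: K-S = 18 → S
  shifts repeat with period 6: HSLBPY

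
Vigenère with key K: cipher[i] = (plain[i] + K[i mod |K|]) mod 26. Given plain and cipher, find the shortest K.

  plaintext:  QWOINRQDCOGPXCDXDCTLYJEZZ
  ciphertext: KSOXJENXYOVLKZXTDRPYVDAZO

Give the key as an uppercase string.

UWAPWNX

  i= 0: K-Q = 20 → U
  i= 1: S-W = 22 → W
  i= 2: O-O =  0 → A
  i= 3: X-I = 15 → P
  i= 4: J-N = 22 → W
  i= 5: E-R = 13 → N
  i= 6: N-Q = 23 → X
  i= 7: X-D = 20 → U
  i= 8: Y-C = 22 → W
  i= 9: O-O =  0 → A
  i=10: V-G = 15 → P
  i=11: L-P = 22 → W
  i=12: K-X = 13 → N
  i=13: Z-C = 23 → X
  i=14: X-D = 20 → U
  i=15: T-X = 22 → W
  i=16: D-D =  0 → A
  i=17: R-C = 15 → P
  i=18: P-T = 22 → W
  i=19: Y-L = 13 → N
  i=20: V-Y = 23 → X
  i=21: D-J = 20 → U
  i=22: A-E = 22 → W
  i=23: Z-Z =  0 → A
  i=24: O-Z = 15 → P
  shifts repeat with period 7: UWAPWNX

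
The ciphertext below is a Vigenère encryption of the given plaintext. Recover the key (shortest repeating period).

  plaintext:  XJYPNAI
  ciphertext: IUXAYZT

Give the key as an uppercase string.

  i= 0: I-X = 11 → L
  i= 1: U-J = 11 → L
  i= 2: X-Y = 25 → Z
  i= 3: A-P = 11 → L
  i= 4: Y-N = 11 → L
  i= 5: Z-A = 25 → Z
  i= 6: T-I = 11 → L
  shifts repeat with period 3: LLZ

LLZ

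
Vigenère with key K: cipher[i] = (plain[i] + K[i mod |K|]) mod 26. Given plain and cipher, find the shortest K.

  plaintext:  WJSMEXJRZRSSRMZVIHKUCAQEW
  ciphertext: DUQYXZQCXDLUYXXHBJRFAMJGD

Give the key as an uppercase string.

  i= 0: D-W =  7 → H
  i= 1: U-J = 11 → L
  i= 2: Q-S = 24 → Y
  i= 3: Y-M = 12 → M
  i= 4: X-E = 19 → T
  i= 5: Z-X =  2 → C
  i= 6: Q-J =  7 → H
  i= 7: C-R = 11 → L
  i= 8: X-Z = 24 → Y
  i= 9: D-R = 12 → M
  i=10: L-S = 19 → T
  i=11: U-S =  2 → C
  i=12: Y-R =  7 → H
  i=13: X-M = 11 → L
  i=14: X-Z = 24 → Y
  i=15: H-V = 12 → M
  i=16: B-I = 19 → T
  i=17: J-H =  2 → C
  i=18: R-K =  7 → H
  i=19: F-U = 11 → L
  i=20: A-C = 24 → Y
  i=21: M-A = 12 → M
  i=22: J-Q = 19 → T
  i=23: G-E =  2 → C
  i=24: D-W =  7 → H
  shifts repeat with period 6: HLYMTC

HLYMTC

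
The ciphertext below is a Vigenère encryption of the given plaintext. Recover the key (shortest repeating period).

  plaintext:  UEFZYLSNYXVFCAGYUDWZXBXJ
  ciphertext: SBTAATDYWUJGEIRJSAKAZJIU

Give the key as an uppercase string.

YXOBCILL

  i= 0: S-U = 24 → Y
  i= 1: B-E = 23 → X
  i= 2: T-F = 14 → O
  i= 3: A-Z =  1 → B
  i= 4: A-Y =  2 → C
  i= 5: T-L =  8 → I
  i= 6: D-S = 11 → L
  i= 7: Y-N = 11 → L
  i= 8: W-Y = 24 → Y
  i= 9: U-X = 23 → X
  i=10: J-V = 14 → O
  i=11: G-F =  1 → B
  i=12: E-C =  2 → C
  i=13: I-A =  8 → I
  i=14: R-G = 11 → L
  i=15: J-Y = 11 → L
  i=16: S-U = 24 → Y
  i=17: A-D = 23 → X
  i=18: K-W = 14 → O
  i=19: A-Z =  1 → B
  i=20: Z-X =  2 → C
  i=21: J-B =  8 → I
  i=22: I-X = 11 → L
  i=23: U-J = 11 → L
  shifts repeat with period 8: YXOBCILL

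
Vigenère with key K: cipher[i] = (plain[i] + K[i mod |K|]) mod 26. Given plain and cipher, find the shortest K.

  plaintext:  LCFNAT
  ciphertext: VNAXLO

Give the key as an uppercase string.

KLV

  i= 0: V-L = 10 → K
  i= 1: N-C = 11 → L
  i= 2: A-F = 21 → V
  i= 3: X-N = 10 → K
  i= 4: L-A = 11 → L
  i= 5: O-T = 21 → V
  shifts repeat with period 3: KLV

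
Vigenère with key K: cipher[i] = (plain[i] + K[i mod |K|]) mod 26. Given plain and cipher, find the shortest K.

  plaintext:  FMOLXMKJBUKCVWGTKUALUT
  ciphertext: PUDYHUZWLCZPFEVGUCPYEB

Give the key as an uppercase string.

KIPN

  i= 0: P-F = 10 → K
  i= 1: U-M =  8 → I
  i= 2: D-O = 15 → P
  i= 3: Y-L = 13 → N
  i= 4: H-X = 10 → K
  i= 5: U-M =  8 → I
  i= 6: Z-K = 15 → P
  i= 7: W-J = 13 → N
  i= 8: L-B = 10 → K
  i= 9: C-U =  8 → I
  i=10: Z-K = 15 → P
  i=11: P-C = 13 → N
  i=12: F-V = 10 → K
  i=13: E-W =  8 → I
  i=14: V-G = 15 → P
  i=15: G-T = 13 → N
  i=16: U-K = 10 → K
  i=17: C-U =  8 → I
  i=18: P-A = 15 → P
  i=19: Y-L = 13 → N
  i=20: E-U = 10 → K
  i=21: B-T =  8 → I
  shifts repeat with period 4: KIPN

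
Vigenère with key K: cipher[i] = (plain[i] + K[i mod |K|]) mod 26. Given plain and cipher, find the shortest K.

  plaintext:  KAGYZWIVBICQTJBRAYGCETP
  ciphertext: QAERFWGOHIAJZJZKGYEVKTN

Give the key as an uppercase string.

  i= 0: Q-K =  6 → G
  i= 1: A-A =  0 → A
  i= 2: E-G = 24 → Y
  i= 3: R-Y = 19 → T
  i= 4: F-Z =  6 → G
  i= 5: W-W =  0 → A
  i= 6: G-I = 24 → Y
  i= 7: O-V = 19 → T
  i= 8: H-B =  6 → G
  i= 9: I-I =  0 → A
  i=10: A-C = 24 → Y
  i=11: J-Q = 19 → T
  i=12: Z-T =  6 → G
  i=13: J-J =  0 → A
  i=14: Z-B = 24 → Y
  i=15: K-R = 19 → T
  i=16: G-A =  6 → G
  i=17: Y-Y =  0 → A
  i=18: E-G = 24 → Y
  i=19: V-C = 19 → T
  i=20: K-E =  6 → G
  i=21: T-T =  0 → A
  i=22: N-P = 24 → Y
  shifts repeat with period 4: GAYT

GAYT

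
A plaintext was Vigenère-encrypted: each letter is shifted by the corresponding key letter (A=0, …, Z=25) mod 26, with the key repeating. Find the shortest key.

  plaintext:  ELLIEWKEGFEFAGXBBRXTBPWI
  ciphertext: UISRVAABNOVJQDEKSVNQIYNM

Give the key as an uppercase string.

QXHJRE

  i= 0: U-E = 16 → Q
  i= 1: I-L = 23 → X
  i= 2: S-L =  7 → H
  i= 3: R-I =  9 → J
  i= 4: V-E = 17 → R
  i= 5: A-W =  4 → E
  i= 6: A-K = 16 → Q
  i= 7: B-E = 23 → X
  i= 8: N-G =  7 → H
  i= 9: O-F =  9 → J
  i=10: V-E = 17 → R
  i=11: J-F =  4 → E
  i=12: Q-A = 16 → Q
  i=13: D-G = 23 → X
  i=14: E-X =  7 → H
  i=15: K-B =  9 → J
  i=16: S-B = 17 → R
  i=17: V-R =  4 → E
  i=18: N-X = 16 → Q
  i=19: Q-T = 23 → X
  i=20: I-B =  7 → H
  i=21: Y-P =  9 → J
  i=22: N-W = 17 → R
  i=23: M-I =  4 → E
  shifts repeat with period 6: QXHJRE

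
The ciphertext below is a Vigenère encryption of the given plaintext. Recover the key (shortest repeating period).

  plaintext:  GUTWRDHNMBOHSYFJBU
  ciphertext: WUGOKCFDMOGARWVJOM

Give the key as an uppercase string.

QANSTZY

  i= 0: W-G = 16 → Q
  i= 1: U-U =  0 → A
  i= 2: G-T = 13 → N
  i= 3: O-W = 18 → S
  i= 4: K-R = 19 → T
  i= 5: C-D = 25 → Z
  i= 6: F-H = 24 → Y
  i= 7: D-N = 16 → Q
  i= 8: M-M =  0 → A
  i= 9: O-B = 13 → N
  i=10: G-O = 18 → S
  i=11: A-H = 19 → T
  i=12: R-S = 25 → Z
  i=13: W-Y = 24 → Y
  i=14: V-F = 16 → Q
  i=15: J-J =  0 → A
  i=16: O-B = 13 → N
  i=17: M-U = 18 → S
  shifts repeat with period 7: QANSTZY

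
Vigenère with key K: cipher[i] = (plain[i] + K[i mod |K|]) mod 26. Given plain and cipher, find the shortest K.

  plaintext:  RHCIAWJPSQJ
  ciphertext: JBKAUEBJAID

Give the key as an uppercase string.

  i= 0: J-R = 18 → S
  i= 1: B-H = 20 → U
  i= 2: K-C =  8 → I
  i= 3: A-I = 18 → S
  i= 4: U-A = 20 → U
  i= 5: E-W =  8 → I
  i= 6: B-J = 18 → S
  i= 7: J-P = 20 → U
  i= 8: A-S =  8 → I
  i= 9: I-Q = 18 → S
  i=10: D-J = 20 → U
  shifts repeat with period 3: SUI

SUI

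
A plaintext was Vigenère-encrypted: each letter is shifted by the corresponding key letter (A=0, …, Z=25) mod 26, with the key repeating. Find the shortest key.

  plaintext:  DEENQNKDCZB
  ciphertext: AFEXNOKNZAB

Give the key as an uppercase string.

  i= 0: A-D = 23 → X
  i= 1: F-E =  1 → B
  i= 2: E-E =  0 → A
  i= 3: X-N = 10 → K
  i= 4: N-Q = 23 → X
  i= 5: O-N =  1 → B
  i= 6: K-K =  0 → A
  i= 7: N-D = 10 → K
  i= 8: Z-C = 23 → X
  i= 9: A-Z =  1 → B
  i=10: B-B =  0 → A
  shifts repeat with period 4: XBAK

XBAK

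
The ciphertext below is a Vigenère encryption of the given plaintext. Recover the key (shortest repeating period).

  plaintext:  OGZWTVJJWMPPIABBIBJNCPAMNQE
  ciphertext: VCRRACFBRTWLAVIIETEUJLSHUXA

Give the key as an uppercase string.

HWSVH

  i= 0: V-O =  7 → H
  i= 1: C-G = 22 → W
  i= 2: R-Z = 18 → S
  i= 3: R-W = 21 → V
  i= 4: A-T =  7 → H
  i= 5: C-V =  7 → H
  i= 6: F-J = 22 → W
  i= 7: B-J = 18 → S
  i= 8: R-W = 21 → V
  i= 9: T-M =  7 → H
  i=10: W-P =  7 → H
  i=11: L-P = 22 → W
  i=12: A-I = 18 → S
  i=13: V-A = 21 → V
  i=14: I-B =  7 → H
  i=15: I-B =  7 → H
  i=16: E-I = 22 → W
  i=17: T-B = 18 → S
  i=18: E-J = 21 → V
  i=19: U-N =  7 → H
  i=20: J-C =  7 → H
  i=21: L-P = 22 → W
  i=22: S-A = 18 → S
  i=23: H-M = 21 → V
  i=24: U-N =  7 → H
  i=25: X-Q =  7 → H
  i=26: A-E = 22 → W
  shifts repeat with period 5: HWSVH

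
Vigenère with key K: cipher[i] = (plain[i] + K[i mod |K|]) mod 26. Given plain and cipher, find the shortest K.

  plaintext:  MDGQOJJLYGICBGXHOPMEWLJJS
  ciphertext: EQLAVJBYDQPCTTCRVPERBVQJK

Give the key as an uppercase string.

  i= 0: E-M = 18 → S
  i= 1: Q-D = 13 → N
  i= 2: L-G =  5 → F
  i= 3: A-Q = 10 → K
  i= 4: V-O =  7 → H
  i= 5: J-J =  0 → A
  i= 6: B-J = 18 → S
  i= 7: Y-L = 13 → N
  i= 8: D-Y =  5 → F
  i= 9: Q-G = 10 → K
  i=10: P-I =  7 → H
  i=11: C-C =  0 → A
  i=12: T-B = 18 → S
  i=13: T-G = 13 → N
  i=14: C-X =  5 → F
  i=15: R-H = 10 → K
  i=16: V-O =  7 → H
  i=17: P-P =  0 → A
  i=18: E-M = 18 → S
  i=19: R-E = 13 → N
  i=20: B-W =  5 → F
  i=21: V-L = 10 → K
  i=22: Q-J =  7 → H
  i=23: J-J =  0 → A
  i=24: K-S = 18 → S
  shifts repeat with period 6: SNFKHA

SNFKHA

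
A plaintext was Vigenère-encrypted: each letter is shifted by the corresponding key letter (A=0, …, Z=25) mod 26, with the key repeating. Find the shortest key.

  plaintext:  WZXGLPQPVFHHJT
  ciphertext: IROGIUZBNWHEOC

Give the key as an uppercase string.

MSRAXFJ

  i= 0: I-W = 12 → M
  i= 1: R-Z = 18 → S
  i= 2: O-X = 17 → R
  i= 3: G-G =  0 → A
  i= 4: I-L = 23 → X
  i= 5: U-P =  5 → F
  i= 6: Z-Q =  9 → J
  i= 7: B-P = 12 → M
  i= 8: N-V = 18 → S
  i= 9: W-F = 17 → R
  i=10: H-H =  0 → A
  i=11: E-H = 23 → X
  i=12: O-J =  5 → F
  i=13: C-T =  9 → J
  shifts repeat with period 7: MSRAXFJ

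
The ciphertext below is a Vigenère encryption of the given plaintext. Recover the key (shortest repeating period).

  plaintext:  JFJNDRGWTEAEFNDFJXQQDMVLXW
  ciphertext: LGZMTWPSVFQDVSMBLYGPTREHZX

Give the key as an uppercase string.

  i= 0: L-J =  2 → C
  i= 1: G-F =  1 → B
  i= 2: Z-J = 16 → Q
  i= 3: M-N = 25 → Z
  i= 4: T-D = 16 → Q
  i= 5: W-R =  5 → F
  i= 6: P-G =  9 → J
  i= 7: S-W = 22 → W
  i= 8: V-T =  2 → C
  i= 9: F-E =  1 → B
  i=10: Q-A = 16 → Q
  i=11: D-E = 25 → Z
  i=12: V-F = 16 → Q
  i=13: S-N =  5 → F
  i=14: M-D =  9 → J
  i=15: B-F = 22 → W
  i=16: L-J =  2 → C
  i=17: Y-X =  1 → B
  i=18: G-Q = 16 → Q
  i=19: P-Q = 25 → Z
  i=20: T-D = 16 → Q
  i=21: R-M =  5 → F
  i=22: E-V =  9 → J
  i=23: H-L = 22 → W
  i=24: Z-X =  2 → C
  i=25: X-W =  1 → B
  shifts repeat with period 8: CBQZQFJW

CBQZQFJW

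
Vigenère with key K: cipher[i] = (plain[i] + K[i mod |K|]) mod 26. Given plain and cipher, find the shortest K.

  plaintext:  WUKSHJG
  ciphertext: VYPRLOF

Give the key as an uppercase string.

ZEF

  i= 0: V-W = 25 → Z
  i= 1: Y-U =  4 → E
  i= 2: P-K =  5 → F
  i= 3: R-S = 25 → Z
  i= 4: L-H =  4 → E
  i= 5: O-J =  5 → F
  i= 6: F-G = 25 → Z
  shifts repeat with period 3: ZEF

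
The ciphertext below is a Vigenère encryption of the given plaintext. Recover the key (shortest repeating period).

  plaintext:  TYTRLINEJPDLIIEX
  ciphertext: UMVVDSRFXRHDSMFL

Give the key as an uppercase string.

  i= 0: U-T =  1 → B
  i= 1: M-Y = 14 → O
  i= 2: V-T =  2 → C
  i= 3: V-R =  4 → E
  i= 4: D-L = 18 → S
  i= 5: S-I = 10 → K
  i= 6: R-N =  4 → E
  i= 7: F-E =  1 → B
  i= 8: X-J = 14 → O
  i= 9: R-P =  2 → C
  i=10: H-D =  4 → E
  i=11: D-L = 18 → S
  i=12: S-I = 10 → K
  i=13: M-I =  4 → E
  i=14: F-E =  1 → B
  i=15: L-X = 14 → O
  shifts repeat with period 7: BOCESKE

BOCESKE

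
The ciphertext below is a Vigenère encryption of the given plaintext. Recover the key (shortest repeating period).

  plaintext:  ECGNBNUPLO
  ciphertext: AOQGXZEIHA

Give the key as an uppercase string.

WMKT

  i= 0: A-E = 22 → W
  i= 1: O-C = 12 → M
  i= 2: Q-G = 10 → K
  i= 3: G-N = 19 → T
  i= 4: X-B = 22 → W
  i= 5: Z-N = 12 → M
  i= 6: E-U = 10 → K
  i= 7: I-P = 19 → T
  i= 8: H-L = 22 → W
  i= 9: A-O = 12 → M
  shifts repeat with period 4: WMKT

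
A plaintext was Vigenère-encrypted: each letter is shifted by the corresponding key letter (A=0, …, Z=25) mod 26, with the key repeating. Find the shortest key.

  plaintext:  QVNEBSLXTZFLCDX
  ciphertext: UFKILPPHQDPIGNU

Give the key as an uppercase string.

EKX

  i= 0: U-Q =  4 → E
  i= 1: F-V = 10 → K
  i= 2: K-N = 23 → X
  i= 3: I-E =  4 → E
  i= 4: L-B = 10 → K
  i= 5: P-S = 23 → X
  i= 6: P-L =  4 → E
  i= 7: H-X = 10 → K
  i= 8: Q-T = 23 → X
  i= 9: D-Z =  4 → E
  i=10: P-F = 10 → K
  i=11: I-L = 23 → X
  i=12: G-C =  4 → E
  i=13: N-D = 10 → K
  i=14: U-X = 23 → X
  shifts repeat with period 3: EKX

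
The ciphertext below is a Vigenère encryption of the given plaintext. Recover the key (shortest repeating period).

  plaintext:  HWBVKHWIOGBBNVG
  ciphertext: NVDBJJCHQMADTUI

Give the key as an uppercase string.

  i= 0: N-H =  6 → G
  i= 1: V-W = 25 → Z
  i= 2: D-B =  2 → C
  i= 3: B-V =  6 → G
  i= 4: J-K = 25 → Z
  i= 5: J-H =  2 → C
  i= 6: C-W =  6 → G
  i= 7: H-I = 25 → Z
  i= 8: Q-O =  2 → C
  i= 9: M-G =  6 → G
  i=10: A-B = 25 → Z
  i=11: D-B =  2 → C
  i=12: T-N =  6 → G
  i=13: U-V = 25 → Z
  i=14: I-G =  2 → C
  shifts repeat with period 3: GZC

GZC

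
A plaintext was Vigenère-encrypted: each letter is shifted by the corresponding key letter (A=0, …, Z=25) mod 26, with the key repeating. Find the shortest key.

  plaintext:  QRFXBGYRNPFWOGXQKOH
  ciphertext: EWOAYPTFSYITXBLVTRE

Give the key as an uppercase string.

  i= 0: E-Q = 14 → O
  i= 1: W-R =  5 → F
  i= 2: O-F =  9 → J
  i= 3: A-X =  3 → D
  i= 4: Y-B = 23 → X
  i= 5: P-G =  9 → J
  i= 6: T-Y = 21 → V
  i= 7: F-R = 14 → O
  i= 8: S-N =  5 → F
  i= 9: Y-P =  9 → J
  i=10: I-F =  3 → D
  i=11: T-W = 23 → X
  i=12: X-O =  9 → J
  i=13: B-G = 21 → V
  i=14: L-X = 14 → O
  i=15: V-Q =  5 → F
  i=16: T-K =  9 → J
  i=17: R-O =  3 → D
  i=18: E-H = 23 → X
  shifts repeat with period 7: OFJDXJV

OFJDXJV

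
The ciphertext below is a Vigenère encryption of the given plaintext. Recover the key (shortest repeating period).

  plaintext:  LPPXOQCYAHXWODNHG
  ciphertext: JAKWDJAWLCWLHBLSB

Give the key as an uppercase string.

  i= 0: J-L = 24 → Y
  i= 1: A-P = 11 → L
  i= 2: K-P = 21 → V
  i= 3: W-X = 25 → Z
  i= 4: D-O = 15 → P
  i= 5: J-Q = 19 → T
  i= 6: A-C = 24 → Y
  i= 7: W-Y = 24 → Y
  i= 8: L-A = 11 → L
  i= 9: C-H = 21 → V
  i=10: W-X = 25 → Z
  i=11: L-W = 15 → P
  i=12: H-O = 19 → T
  i=13: B-D = 24 → Y
  i=14: L-N = 24 → Y
  i=15: S-H = 11 → L
  i=16: B-G = 21 → V
  shifts repeat with period 7: YLVZPTY

YLVZPTY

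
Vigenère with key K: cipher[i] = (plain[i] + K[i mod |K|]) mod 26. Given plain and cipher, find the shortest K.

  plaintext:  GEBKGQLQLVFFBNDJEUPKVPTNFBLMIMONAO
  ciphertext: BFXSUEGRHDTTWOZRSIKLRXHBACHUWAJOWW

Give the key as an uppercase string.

  i= 0: B-G = 21 → V
  i= 1: F-E =  1 → B
  i= 2: X-B = 22 → W
  i= 3: S-K =  8 → I
  i= 4: U-G = 14 → O
  i= 5: E-Q = 14 → O
  i= 6: G-L = 21 → V
  i= 7: R-Q =  1 → B
  i= 8: H-L = 22 → W
  i= 9: D-V =  8 → I
  i=10: T-F = 14 → O
  i=11: T-F = 14 → O
  i=12: W-B = 21 → V
  i=13: O-N =  1 → B
  i=14: Z-D = 22 → W
  i=15: R-J =  8 → I
  i=16: S-E = 14 → O
  i=17: I-U = 14 → O
  i=18: K-P = 21 → V
  i=19: L-K =  1 → B
  i=20: R-V = 22 → W
  i=21: X-P =  8 → I
  i=22: H-T = 14 → O
  i=23: B-N = 14 → O
  i=24: A-F = 21 → V
  i=25: C-B =  1 → B
  i=26: H-L = 22 → W
  i=27: U-M =  8 → I
  i=28: W-I = 14 → O
  i=29: A-M = 14 → O
  i=30: J-O = 21 → V
  i=31: O-N =  1 → B
  i=32: W-A = 22 → W
  i=33: W-O =  8 → I
  shifts repeat with period 6: VBWIOO

VBWIOO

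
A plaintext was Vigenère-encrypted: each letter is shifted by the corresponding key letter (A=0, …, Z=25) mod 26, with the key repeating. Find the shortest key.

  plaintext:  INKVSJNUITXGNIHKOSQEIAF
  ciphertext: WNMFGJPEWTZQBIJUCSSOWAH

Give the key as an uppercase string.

OACK

  i= 0: W-I = 14 → O
  i= 1: N-N =  0 → A
  i= 2: M-K =  2 → C
  i= 3: F-V = 10 → K
  i= 4: G-S = 14 → O
  i= 5: J-J =  0 → A
  i= 6: P-N =  2 → C
  i= 7: E-U = 10 → K
  i= 8: W-I = 14 → O
  i= 9: T-T =  0 → A
  i=10: Z-X =  2 → C
  i=11: Q-G = 10 → K
  i=12: B-N = 14 → O
  i=13: I-I =  0 → A
  i=14: J-H =  2 → C
  i=15: U-K = 10 → K
  i=16: C-O = 14 → O
  i=17: S-S =  0 → A
  i=18: S-Q =  2 → C
  i=19: O-E = 10 → K
  i=20: W-I = 14 → O
  i=21: A-A =  0 → A
  i=22: H-F =  2 → C
  shifts repeat with period 4: OACK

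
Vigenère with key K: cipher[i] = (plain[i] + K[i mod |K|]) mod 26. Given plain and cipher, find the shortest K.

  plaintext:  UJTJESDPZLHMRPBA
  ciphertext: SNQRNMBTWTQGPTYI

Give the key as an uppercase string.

YEXIJU

  i= 0: S-U = 24 → Y
  i= 1: N-J =  4 → E
  i= 2: Q-T = 23 → X
  i= 3: R-J =  8 → I
  i= 4: N-E =  9 → J
  i= 5: M-S = 20 → U
  i= 6: B-D = 24 → Y
  i= 7: T-P =  4 → E
  i= 8: W-Z = 23 → X
  i= 9: T-L =  8 → I
  i=10: Q-H =  9 → J
  i=11: G-M = 20 → U
  i=12: P-R = 24 → Y
  i=13: T-P =  4 → E
  i=14: Y-B = 23 → X
  i=15: I-A =  8 → I
  shifts repeat with period 6: YEXIJU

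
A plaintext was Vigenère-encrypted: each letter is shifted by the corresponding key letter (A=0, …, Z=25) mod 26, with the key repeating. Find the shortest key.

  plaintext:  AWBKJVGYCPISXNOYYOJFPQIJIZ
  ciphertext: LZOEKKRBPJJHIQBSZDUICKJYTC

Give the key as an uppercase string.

LDNUBP

  i= 0: L-A = 11 → L
  i= 1: Z-W =  3 → D
  i= 2: O-B = 13 → N
  i= 3: E-K = 20 → U
  i= 4: K-J =  1 → B
  i= 5: K-V = 15 → P
  i= 6: R-G = 11 → L
  i= 7: B-Y =  3 → D
  i= 8: P-C = 13 → N
  i= 9: J-P = 20 → U
  i=10: J-I =  1 → B
  i=11: H-S = 15 → P
  i=12: I-X = 11 → L
  i=13: Q-N =  3 → D
  i=14: B-O = 13 → N
  i=15: S-Y = 20 → U
  i=16: Z-Y =  1 → B
  i=17: D-O = 15 → P
  i=18: U-J = 11 → L
  i=19: I-F =  3 → D
  i=20: C-P = 13 → N
  i=21: K-Q = 20 → U
  i=22: J-I =  1 → B
  i=23: Y-J = 15 → P
  i=24: T-I = 11 → L
  i=25: C-Z =  3 → D
  shifts repeat with period 6: LDNUBP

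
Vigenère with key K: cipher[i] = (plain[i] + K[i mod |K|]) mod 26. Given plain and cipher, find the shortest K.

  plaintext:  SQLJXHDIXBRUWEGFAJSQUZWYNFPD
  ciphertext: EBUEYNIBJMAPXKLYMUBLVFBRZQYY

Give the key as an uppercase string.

  i= 0: E-S = 12 → M
  i= 1: B-Q = 11 → L
  i= 2: U-L =  9 → J
  i= 3: E-J = 21 → V
  i= 4: Y-X =  1 → B
  i= 5: N-H =  6 → G
  i= 6: I-D =  5 → F
  i= 7: B-I = 19 → T
  i= 8: J-X = 12 → M
  i= 9: M-B = 11 → L
  i=10: A-R =  9 → J
  i=11: P-U = 21 → V
  i=12: X-W =  1 → B
  i=13: K-E =  6 → G
  i=14: L-G =  5 → F
  i=15: Y-F = 19 → T
  i=16: M-A = 12 → M
  i=17: U-J = 11 → L
  i=18: B-S =  9 → J
  i=19: L-Q = 21 → V
  i=20: V-U =  1 → B
  i=21: F-Z =  6 → G
  i=22: B-W =  5 → F
  i=23: R-Y = 19 → T
  i=24: Z-N = 12 → M
  i=25: Q-F = 11 → L
  i=26: Y-P =  9 → J
  i=27: Y-D = 21 → V
  shifts repeat with period 8: MLJVBGFT

MLJVBGFT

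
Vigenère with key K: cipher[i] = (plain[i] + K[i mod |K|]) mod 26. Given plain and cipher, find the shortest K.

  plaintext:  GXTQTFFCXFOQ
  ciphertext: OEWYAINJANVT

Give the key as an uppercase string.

  i= 0: O-G =  8 → I
  i= 1: E-X =  7 → H
  i= 2: W-T =  3 → D
  i= 3: Y-Q =  8 → I
  i= 4: A-T =  7 → H
  i= 5: I-F =  3 → D
  i= 6: N-F =  8 → I
  i= 7: J-C =  7 → H
  i= 8: A-X =  3 → D
  i= 9: N-F =  8 → I
  i=10: V-O =  7 → H
  i=11: T-Q =  3 → D
  shifts repeat with period 3: IHD

IHD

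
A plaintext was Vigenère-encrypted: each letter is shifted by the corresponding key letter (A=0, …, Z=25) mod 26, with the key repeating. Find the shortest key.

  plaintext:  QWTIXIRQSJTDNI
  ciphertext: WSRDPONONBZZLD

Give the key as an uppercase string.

GWYVS

  i= 0: W-Q =  6 → G
  i= 1: S-W = 22 → W
  i= 2: R-T = 24 → Y
  i= 3: D-I = 21 → V
  i= 4: P-X = 18 → S
  i= 5: O-I =  6 → G
  i= 6: N-R = 22 → W
  i= 7: O-Q = 24 → Y
  i= 8: N-S = 21 → V
  i= 9: B-J = 18 → S
  i=10: Z-T =  6 → G
  i=11: Z-D = 22 → W
  i=12: L-N = 24 → Y
  i=13: D-I = 21 → V
  shifts repeat with period 5: GWYVS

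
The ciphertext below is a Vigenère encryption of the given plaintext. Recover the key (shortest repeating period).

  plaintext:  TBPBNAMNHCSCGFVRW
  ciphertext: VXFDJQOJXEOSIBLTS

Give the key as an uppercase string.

CWQ

  i= 0: V-T =  2 → C
  i= 1: X-B = 22 → W
  i= 2: F-P = 16 → Q
  i= 3: D-B =  2 → C
  i= 4: J-N = 22 → W
  i= 5: Q-A = 16 → Q
  i= 6: O-M =  2 → C
  i= 7: J-N = 22 → W
  i= 8: X-H = 16 → Q
  i= 9: E-C =  2 → C
  i=10: O-S = 22 → W
  i=11: S-C = 16 → Q
  i=12: I-G =  2 → C
  i=13: B-F = 22 → W
  i=14: L-V = 16 → Q
  i=15: T-R =  2 → C
  i=16: S-W = 22 → W
  shifts repeat with period 3: CWQ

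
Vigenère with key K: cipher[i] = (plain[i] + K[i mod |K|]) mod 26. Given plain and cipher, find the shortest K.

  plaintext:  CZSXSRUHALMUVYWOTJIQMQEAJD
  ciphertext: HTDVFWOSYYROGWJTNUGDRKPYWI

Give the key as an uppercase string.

FULYN

  i= 0: H-C =  5 → F
  i= 1: T-Z = 20 → U
  i= 2: D-S = 11 → L
  i= 3: V-X = 24 → Y
  i= 4: F-S = 13 → N
  i= 5: W-R =  5 → F
  i= 6: O-U = 20 → U
  i= 7: S-H = 11 → L
  i= 8: Y-A = 24 → Y
  i= 9: Y-L = 13 → N
  i=10: R-M =  5 → F
  i=11: O-U = 20 → U
  i=12: G-V = 11 → L
  i=13: W-Y = 24 → Y
  i=14: J-W = 13 → N
  i=15: T-O =  5 → F
  i=16: N-T = 20 → U
  i=17: U-J = 11 → L
  i=18: G-I = 24 → Y
  i=19: D-Q = 13 → N
  i=20: R-M =  5 → F
  i=21: K-Q = 20 → U
  i=22: P-E = 11 → L
  i=23: Y-A = 24 → Y
  i=24: W-J = 13 → N
  i=25: I-D =  5 → F
  shifts repeat with period 5: FULYN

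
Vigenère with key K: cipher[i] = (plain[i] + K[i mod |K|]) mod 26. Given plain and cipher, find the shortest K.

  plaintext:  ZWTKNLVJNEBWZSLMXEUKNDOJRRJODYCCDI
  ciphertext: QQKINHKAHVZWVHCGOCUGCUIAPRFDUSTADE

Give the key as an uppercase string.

  i= 0: Q-Z = 17 → R
  i= 1: Q-W = 20 → U
  i= 2: K-T = 17 → R
  i= 3: I-K = 24 → Y
  i= 4: N-N =  0 → A
  i= 5: H-L = 22 → W
  i= 6: K-V = 15 → P
  i= 7: A-J = 17 → R
  i= 8: H-N = 20 → U
  i= 9: V-E = 17 → R
  i=10: Z-B = 24 → Y
  i=11: W-W =  0 → A
  i=12: V-Z = 22 → W
  i=13: H-S = 15 → P
  i=14: C-L = 17 → R
  i=15: G-M = 20 → U
  i=16: O-X = 17 → R
  i=17: C-E = 24 → Y
  i=18: U-U =  0 → A
  i=19: G-K = 22 → W
  i=20: C-N = 15 → P
  i=21: U-D = 17 → R
  i=22: I-O = 20 → U
  i=23: A-J = 17 → R
  i=24: P-R = 24 → Y
  i=25: R-R =  0 → A
  i=26: F-J = 22 → W
  i=27: D-O = 15 → P
  i=28: U-D = 17 → R
  i=29: S-Y = 20 → U
  i=30: T-C = 17 → R
  i=31: A-C = 24 → Y
  i=32: D-D =  0 → A
  i=33: E-I = 22 → W
  shifts repeat with period 7: RURYAWP

RURYAWP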